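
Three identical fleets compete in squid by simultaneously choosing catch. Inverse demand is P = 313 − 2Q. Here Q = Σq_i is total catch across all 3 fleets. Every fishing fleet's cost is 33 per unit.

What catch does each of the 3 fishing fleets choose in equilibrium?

35

A representative fishing fleet's profit is π_i = q_i(313 − 2Q) − 33q_i, with Q = q_i + Σ_{j≠i} q_j.
First-order condition: 280 − 4q_i − 2Σ_{j≠i} q_j = 0.
Imposing symmetry (q_j = q for all j) turns Σ_{j≠i} q_j into 2q, so 280 = 8q and q = 35.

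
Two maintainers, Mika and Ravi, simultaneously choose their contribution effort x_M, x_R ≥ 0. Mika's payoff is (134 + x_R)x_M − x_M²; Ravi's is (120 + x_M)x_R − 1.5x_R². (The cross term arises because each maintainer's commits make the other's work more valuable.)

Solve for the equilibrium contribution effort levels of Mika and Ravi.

Expanding Mika's payoff: 134x_M + x_Rx_M − x_M².
∂π/∂x_M = 134 + x_R − 2x_M = 0, so x_M = 67 + 0.5x_R.
Likewise for Ravi: x_R = 40 + (1/3)x_M.
Solving the two reaction functions simultaneously: (1 − (0.5)(1/3))x_M = 67 + 0.5·40, so (5/6)x_M = 87 and x_M = 104.4.
Then x_R = 40 + (1/3)·104.4 = 74.8.

104.4, 74.8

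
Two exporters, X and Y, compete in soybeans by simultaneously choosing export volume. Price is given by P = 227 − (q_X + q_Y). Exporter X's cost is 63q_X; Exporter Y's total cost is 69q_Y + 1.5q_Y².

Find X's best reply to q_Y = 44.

60

Exporter X's profit: π = q_X(227 − (q_X + q_Y)) − 63q_X.
∂π/∂q_X = 164 − 2q_X − q_Y = 0, so q_X = 82 − 0.5q_Y.
At q_Y = 44: q_X = 82 − 0.5·44 = 60.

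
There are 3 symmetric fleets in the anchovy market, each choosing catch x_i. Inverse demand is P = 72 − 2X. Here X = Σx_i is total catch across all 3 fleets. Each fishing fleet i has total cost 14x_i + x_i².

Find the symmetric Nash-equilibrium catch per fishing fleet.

5.8

A representative fishing fleet's profit is π_i = x_i(72 − 2X) − 14x_i − x_i², with X = x_i + Σ_{j≠i} x_j.
First-order condition: 58 − 6x_i − 2Σ_{j≠i} x_j = 0.
Imposing symmetry (x_j = x for all j) turns Σ_{j≠i} x_j into 2x, so 58 = 10x and x = 5.8.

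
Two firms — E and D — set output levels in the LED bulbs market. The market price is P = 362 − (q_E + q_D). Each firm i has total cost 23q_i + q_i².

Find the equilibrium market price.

226.4

Firm E's profit: π = q_E(362 − (q_E + q_D)) − 23q_E − q_E².
∂π/∂q_E = 339 − 4q_E − q_D = 0, so q_E = 84.75 − 0.25q_D.
By symmetry q_D = q_E; substituting into the reaction function, 1.25q_E = 84.75 and q_E = 67.8.
Equilibrium price: P = 362 − 135.6 = 226.4.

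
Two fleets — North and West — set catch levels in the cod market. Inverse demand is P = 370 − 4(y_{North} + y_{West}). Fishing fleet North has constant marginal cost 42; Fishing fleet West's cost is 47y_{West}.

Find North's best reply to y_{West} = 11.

Fishing fleet North's profit: π = y_{North}(370 − 4(y_{North} + y_{West})) − 42y_{North}.
∂π/∂y_{North} = 328 − 8y_{North} − 4y_{West} = 0, so y_{North} = 41 − 0.5y_{West}.
At y_{West} = 11: y_{North} = 41 − 0.5·11 = 35.5.

35.5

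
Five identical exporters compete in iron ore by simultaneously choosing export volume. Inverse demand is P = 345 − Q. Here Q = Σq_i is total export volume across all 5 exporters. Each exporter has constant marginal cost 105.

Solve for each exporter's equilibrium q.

A representative exporter's profit is π_i = q_i(345 − Q) − 105q_i, with Q = q_i + Σ_{j≠i} q_j.
First-order condition: 240 − 2q_i − Σ_{j≠i} q_j = 0.
In a symmetric equilibrium every exporter chooses the same q, so Σ_{j≠i} q_j = 4q. The condition becomes 240 − 6q = 0, giving q = 240/6 = 40.

40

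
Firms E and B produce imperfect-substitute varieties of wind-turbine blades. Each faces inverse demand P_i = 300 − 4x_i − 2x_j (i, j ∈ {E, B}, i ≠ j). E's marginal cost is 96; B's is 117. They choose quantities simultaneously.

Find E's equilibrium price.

180.4

Firm E's profit: π = x_E(300 − 4x_E − 2x_B) − 96x_E.
∂π/∂x_E = 204 − 8x_E − 2x_B = 0 ⇒ x_E = 25.5 − 0.25x_B.
Similarly x_B = 22.875 − 0.25x_E.
Solving the two reaction functions simultaneously: (1 − (−0.25)(−0.25))x_E = 25.5 − 0.25·22.875, so 0.9375x_E = 633/32 and x_E = 21.1.
Then x_B = 22.875 − 0.25·21.1 = 17.6.
P_E = 300 − 4·21.1 − 2·17.6 = 180.4.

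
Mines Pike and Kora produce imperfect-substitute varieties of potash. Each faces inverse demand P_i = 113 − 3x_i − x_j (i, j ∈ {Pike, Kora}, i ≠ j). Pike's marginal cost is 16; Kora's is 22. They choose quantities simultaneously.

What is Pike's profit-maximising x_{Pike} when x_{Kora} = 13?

14

Mine Pike's profit: π = x_{Pike}(113 − 3x_{Pike} − x_{Kora}) − 16x_{Pike}.
∂π/∂x_{Pike} = 97 − 6x_{Pike} − x_{Kora} = 0 ⇒ x_{Pike} = 97/6 − (1/6)x_{Kora}.
At x_{Kora} = 13: x_{Pike} = 97/6 − (1/6)·13 = 14.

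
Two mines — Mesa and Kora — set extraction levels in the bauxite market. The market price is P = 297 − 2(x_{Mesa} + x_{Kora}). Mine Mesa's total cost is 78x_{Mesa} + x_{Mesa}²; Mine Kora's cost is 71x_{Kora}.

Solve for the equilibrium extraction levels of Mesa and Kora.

Mine Mesa's profit: π = x_{Mesa}(297 − 2(x_{Mesa} + x_{Kora})) − 78x_{Mesa} − x_{Mesa}².
∂π/∂x_{Mesa} = 219 − 6x_{Mesa} − 2x_{Kora} = 0, so x_{Mesa} = 36.5 − (1/3)x_{Kora}.
For Kora: ∂π/∂x_{Kora} = 226 − 4x_{Kora} − 2x_{Mesa} = 0 ⇒ x_{Kora} = 56.5 − 0.5x_{Mesa}.
Plugging x_{Kora} into Mesa's best response: x_{Mesa} = 36.5 − (1/3)(56.5 − 0.5x_{Mesa}) ⇒ (5/6)x_{Mesa} = 53/3, so x_{Mesa} = 21.2.
Then x_{Kora} = 56.5 − 0.5·21.2 = 45.9.

21.2, 45.9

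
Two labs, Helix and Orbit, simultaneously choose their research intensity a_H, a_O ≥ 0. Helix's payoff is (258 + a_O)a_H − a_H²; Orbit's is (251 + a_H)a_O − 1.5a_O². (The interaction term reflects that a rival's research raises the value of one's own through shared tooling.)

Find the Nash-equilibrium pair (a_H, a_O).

Expanding Helix's payoff: 258a_H + a_Oa_H − a_H².
∂π/∂a_H = 258 + a_O − 2a_H = 0, so a_H = 129 + 0.5a_O.
Likewise for Orbit: a_O = 251/3 + (1/3)a_H.
Substituting the second reaction function into the first: a_H = 129 + 0.5(251/3 + (1/3)a_H), which gives (5/6)a_H = 1025/6 ⇒ a_H = 205.
Then a_O = 251/3 + (1/3)·205 = 152.

205, 152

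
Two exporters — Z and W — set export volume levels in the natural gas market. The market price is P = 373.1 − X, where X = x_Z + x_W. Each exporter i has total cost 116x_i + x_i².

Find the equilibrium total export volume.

Exporter Z's profit: π = x_Z(373.1 − (x_Z + x_W)) − 116x_Z − x_Z².
∂π/∂x_Z = 257.1 − 4x_Z − x_W = 0, so x_Z = 64.275 − 0.25x_W.
Setting x_Z = x_W in the reaction function: x_Z = 64.275 − 0.25x_Z, so x_Z = 64.275 / 1.25 = 51.42.
Total export volume: 51.42 + 51.42 = 102.84.

102.84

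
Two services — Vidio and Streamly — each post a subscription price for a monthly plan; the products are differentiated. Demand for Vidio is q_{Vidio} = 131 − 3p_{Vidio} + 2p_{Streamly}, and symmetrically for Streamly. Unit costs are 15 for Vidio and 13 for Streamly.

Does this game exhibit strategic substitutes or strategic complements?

Vidio's profit: π = (p_{Vidio} − 15)(131 − 3p_{Vidio} + 2p_{Streamly}).
∂π/∂p_{Vidio} = 176 − 6p_{Vidio} + 2p_{Streamly} = 0 ⇒ p_{Vidio} = 88/3 + (1/3)p_{Streamly}.
The best-response slope dp_{Vidio}/dp_{Streamly} = 1/3 > 0: the reaction function is upward-sloping, so the choices are strategic complements.

strategic complements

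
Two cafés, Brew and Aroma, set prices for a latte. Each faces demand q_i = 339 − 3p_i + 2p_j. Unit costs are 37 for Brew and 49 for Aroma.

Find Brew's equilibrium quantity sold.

233.25

Brew's profit: π = (p_{Brew} − 37)(339 − 3p_{Brew} + 2p_{Aroma}).
∂π/∂p_{Brew} = 450 − 6p_{Brew} + 2p_{Aroma} = 0 ⇒ p_{Brew} = 75 + (1/3)p_{Aroma}.
Similarly p_{Aroma} = 81 + (1/3)p_{Brew}.
Plugging p_{Aroma} into Brew's best response: p_{Brew} = 75 + (1/3)(81 + (1/3)p_{Brew}) ⇒ (8/9)p_{Brew} = 102, so p_{Brew} = 114.75.
Then p_{Aroma} = 81 + (1/3)·114.75 = 119.25.
q_{Brew} = 339 − 3·114.75 + 2·119.25 = 233.25.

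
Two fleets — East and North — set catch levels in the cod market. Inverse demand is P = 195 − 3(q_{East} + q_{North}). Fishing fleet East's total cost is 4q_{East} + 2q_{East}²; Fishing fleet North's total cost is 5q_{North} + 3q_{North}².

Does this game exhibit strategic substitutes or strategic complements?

Fishing fleet East's profit: π = q_{East}(195 − 3(q_{East} + q_{North})) − 4q_{East} − 2q_{East}².
∂π/∂q_{East} = 191 − 10q_{East} − 3q_{North} = 0, so q_{East} = 19.1 − 0.3q_{North}.
The best-response slope dq_{East}/dq_{North} = −0.3 < 0: the reaction function is downward-sloping, so the choices are strategic substitutes.

strategic substitutes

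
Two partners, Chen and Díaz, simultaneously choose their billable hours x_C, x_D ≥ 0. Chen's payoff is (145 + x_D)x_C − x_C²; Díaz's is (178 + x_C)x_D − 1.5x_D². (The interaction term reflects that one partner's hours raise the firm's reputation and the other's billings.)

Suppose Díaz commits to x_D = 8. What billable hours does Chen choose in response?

Expanding Chen's payoff: 145x_C + x_Dx_C − x_C².
∂π/∂x_C = 145 + x_D − 2x_C = 0, so x_C = 72.5 + 0.5x_D.
At x_D = 8: x_C = 72.5 + 0.5·8 = 76.5.

76.5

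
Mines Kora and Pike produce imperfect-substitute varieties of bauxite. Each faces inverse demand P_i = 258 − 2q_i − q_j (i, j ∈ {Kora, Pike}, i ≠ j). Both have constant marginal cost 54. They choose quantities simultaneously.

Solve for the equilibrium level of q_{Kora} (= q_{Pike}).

40.8

Mine Kora's profit: π = q_{Kora}(258 − 2q_{Kora} − q_{Pike}) − 54q_{Kora}.
∂π/∂q_{Kora} = 204 − 4q_{Kora} − q_{Pike} = 0 ⇒ q_{Kora} = 51 − 0.25q_{Pike}.
By symmetry q_{Pike} = q_{Kora}; substituting into the reaction function, 1.25q_{Kora} = 51 and q_{Kora} = 40.8.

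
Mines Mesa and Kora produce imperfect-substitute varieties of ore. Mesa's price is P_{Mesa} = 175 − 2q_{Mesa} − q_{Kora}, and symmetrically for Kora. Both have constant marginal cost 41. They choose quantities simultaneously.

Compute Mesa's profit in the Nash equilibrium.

Mine Mesa's profit: π = q_{Mesa}(175 − 2q_{Mesa} − q_{Kora}) − 41q_{Mesa}.
∂π/∂q_{Mesa} = 134 − 4q_{Mesa} − q_{Kora} = 0 ⇒ q_{Mesa} = 33.5 − 0.25q_{Kora}.
Setting q_{Mesa} = q_{Kora} in the reaction function: q_{Mesa} = 33.5 − 0.25q_{Mesa}, so q_{Mesa} = 33.5 / 1.25 = 26.8.
P_{Mesa} = 175 − 2·26.8 − 26.8 = 94.6.
Profit = (94.6 − 41)·26.8 = 1436.48.

1436.48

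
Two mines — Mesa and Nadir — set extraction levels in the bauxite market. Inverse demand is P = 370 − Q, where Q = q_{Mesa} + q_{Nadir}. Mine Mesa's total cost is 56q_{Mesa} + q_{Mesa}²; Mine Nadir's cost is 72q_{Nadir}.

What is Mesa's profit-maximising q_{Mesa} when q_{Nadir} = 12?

75.5

Mine Mesa's profit: π = q_{Mesa}(370 − (q_{Mesa} + q_{Nadir})) − 56q_{Mesa} − q_{Mesa}².
∂π/∂q_{Mesa} = 314 − 4q_{Mesa} − q_{Nadir} = 0, so q_{Mesa} = 78.5 − 0.25q_{Nadir}.
At q_{Nadir} = 12: q_{Mesa} = 78.5 − 0.25·12 = 75.5.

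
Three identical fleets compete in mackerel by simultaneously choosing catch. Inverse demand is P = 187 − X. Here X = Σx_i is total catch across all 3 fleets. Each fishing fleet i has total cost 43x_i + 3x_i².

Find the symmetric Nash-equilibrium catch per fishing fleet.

14.4

A representative fishing fleet's profit is π_i = x_i(187 − X) − 43x_i − 3x_i², with X = x_i + Σ_{j≠i} x_j.
First-order condition: 144 − 8x_i − Σ_{j≠i} x_j = 0.
Imposing symmetry (x_j = x for all j) turns Σ_{j≠i} x_j into 2x, so 144 = 10x and x = 14.4.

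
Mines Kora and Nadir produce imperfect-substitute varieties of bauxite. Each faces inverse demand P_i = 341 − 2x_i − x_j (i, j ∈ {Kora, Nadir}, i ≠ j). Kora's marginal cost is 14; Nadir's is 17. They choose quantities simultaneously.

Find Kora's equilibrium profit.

Mine Kora's profit: π = x_{Kora}(341 − 2x_{Kora} − x_{Nadir}) − 14x_{Kora}.
∂π/∂x_{Kora} = 327 − 4x_{Kora} − x_{Nadir} = 0 ⇒ x_{Kora} = 81.75 − 0.25x_{Nadir}.
Similarly x_{Nadir} = 81 − 0.25x_{Kora}.
Plugging x_{Nadir} into Kora's best response: x_{Kora} = 81.75 − 0.25(81 − 0.25x_{Kora}) ⇒ 0.9375x_{Kora} = 61.5, so x_{Kora} = 65.6.
Then x_{Nadir} = 81 − 0.25·65.6 = 64.6.
P_{Kora} = 341 − 2·65.6 − 64.6 = 145.2.
Profit = (145.2 − 14)·65.6 = 8606.72.

8606.72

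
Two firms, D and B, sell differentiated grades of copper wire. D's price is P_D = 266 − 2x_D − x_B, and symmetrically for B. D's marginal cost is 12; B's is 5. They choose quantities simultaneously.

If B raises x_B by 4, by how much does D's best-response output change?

Firm D's profit: π = x_D(266 − 2x_D − x_B) − 12x_D.
∂π/∂x_D = 254 − 4x_D − x_B = 0 ⇒ x_D = 63.5 − 0.25x_B.
The reaction-function slope is −0.25, so a 4-unit rise in x_B moves x_D by −0.25 × 4 = −1. D's best response falls — the actions are strategic substitutes.

-1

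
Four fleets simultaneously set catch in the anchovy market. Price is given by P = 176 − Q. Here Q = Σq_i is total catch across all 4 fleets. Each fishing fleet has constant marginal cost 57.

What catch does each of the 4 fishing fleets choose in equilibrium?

A representative fishing fleet's profit is π_i = q_i(176 − Q) − 57q_i, with Q = q_i + Σ_{j≠i} q_j.
First-order condition: 119 − 2q_i − Σ_{j≠i} q_j = 0.
Imposing symmetry (q_j = q for all j) turns Σ_{j≠i} q_j into 3q, so 119 = 5q and q = 23.8.

23.8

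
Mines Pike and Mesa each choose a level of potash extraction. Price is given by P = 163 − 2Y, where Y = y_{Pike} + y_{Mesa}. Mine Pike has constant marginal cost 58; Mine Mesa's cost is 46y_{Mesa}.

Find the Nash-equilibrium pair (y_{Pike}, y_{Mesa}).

Mine Pike's profit: π = y_{Pike}(163 − 2(y_{Pike} + y_{Mesa})) − 58y_{Pike}.
∂π/∂y_{Pike} = 105 − 4y_{Pike} − 2y_{Mesa} = 0, so y_{Pike} = 26.25 − 0.5y_{Mesa}.
By the same steps for Mesa: y_{Mesa} = 29.25 − 0.5y_{Pike}.
Substituting the second reaction function into the first: y_{Pike} = 26.25 − 0.5(29.25 − 0.5y_{Pike}), which gives 0.75y_{Pike} = 11.625 ⇒ y_{Pike} = 15.5.
Then y_{Mesa} = 29.25 − 0.5·15.5 = 21.5.

15.5, 21.5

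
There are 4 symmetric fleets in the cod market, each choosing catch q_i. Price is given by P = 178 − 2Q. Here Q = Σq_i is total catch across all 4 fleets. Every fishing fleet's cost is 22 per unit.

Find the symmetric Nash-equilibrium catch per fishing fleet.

A representative fishing fleet's profit is π_i = q_i(178 − 2Q) − 22q_i, with Q = q_i + Σ_{j≠i} q_j.
First-order condition: 156 − 4q_i − 2Σ_{j≠i} q_j = 0.
With identical fishing fleets, set every q_j = q: then 156 − 4q − 6q = 0, i.e. q = 156/10 = 15.6.

15.6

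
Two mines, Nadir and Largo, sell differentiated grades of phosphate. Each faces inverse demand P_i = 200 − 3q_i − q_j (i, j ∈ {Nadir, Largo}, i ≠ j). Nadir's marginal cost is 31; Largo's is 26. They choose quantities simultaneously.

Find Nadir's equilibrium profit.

Mine Nadir's profit: π = q_{Nadir}(200 − 3q_{Nadir} − q_{Largo}) − 31q_{Nadir}.
∂π/∂q_{Nadir} = 169 − 6q_{Nadir} − q_{Largo} = 0 ⇒ q_{Nadir} = 169/6 − (1/6)q_{Largo}.
Similarly q_{Largo} = 29 − (1/6)q_{Nadir}.
Solving the two reaction functions simultaneously: (1 − (−1/6)(−1/6))q_{Nadir} = 169/6 − (1/6)·29, so (35/36)q_{Nadir} = 70/3 and q_{Nadir} = 24.
Then q_{Largo} = 29 − (1/6)·24 = 25.
P_{Nadir} = 200 − 3·24 − 25 = 103.
Profit = (103 − 31)·24 = 1728.

1728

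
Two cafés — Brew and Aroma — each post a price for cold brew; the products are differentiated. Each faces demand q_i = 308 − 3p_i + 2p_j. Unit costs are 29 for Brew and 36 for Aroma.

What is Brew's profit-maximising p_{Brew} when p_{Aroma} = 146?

114.5

Brew's profit: π = (p_{Brew} − 29)(308 − 3p_{Brew} + 2p_{Aroma}).
∂π/∂p_{Brew} = 395 − 6p_{Brew} + 2p_{Aroma} = 0 ⇒ p_{Brew} = 395/6 + (1/3)p_{Aroma}.
At p_{Aroma} = 146: p_{Brew} = 395/6 + (1/3)·146 = 114.5.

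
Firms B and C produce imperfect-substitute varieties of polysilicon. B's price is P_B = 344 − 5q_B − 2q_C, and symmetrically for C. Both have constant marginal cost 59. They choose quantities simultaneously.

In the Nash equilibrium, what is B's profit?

Firm B's profit: π = q_B(344 − 5q_B − 2q_C) − 59q_B.
∂π/∂q_B = 285 − 10q_B − 2q_C = 0 ⇒ q_B = 28.5 − 0.2q_C.
By symmetry q_C = q_B; substituting into the reaction function, 1.2q_B = 28.5 and q_B = 23.75.
P_B = 344 − 5·23.75 − 2·23.75 = 177.75.
Profit = (177.75 − 59)·23.75 = 2820.3125.

2820.3125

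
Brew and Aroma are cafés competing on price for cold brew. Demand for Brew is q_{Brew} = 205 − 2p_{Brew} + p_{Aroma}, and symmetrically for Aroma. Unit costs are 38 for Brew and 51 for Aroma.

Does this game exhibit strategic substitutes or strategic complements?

strategic complements

Brew's profit: π = (p_{Brew} − 38)(205 − 2p_{Brew} + p_{Aroma}).
∂π/∂p_{Brew} = 281 − 4p_{Brew} + p_{Aroma} = 0 ⇒ p_{Brew} = 70.25 + 0.25p_{Aroma}.
The best-response slope dp_{Brew}/dp_{Aroma} = 0.25 > 0: the reaction function is upward-sloping, so the choices are strategic complements.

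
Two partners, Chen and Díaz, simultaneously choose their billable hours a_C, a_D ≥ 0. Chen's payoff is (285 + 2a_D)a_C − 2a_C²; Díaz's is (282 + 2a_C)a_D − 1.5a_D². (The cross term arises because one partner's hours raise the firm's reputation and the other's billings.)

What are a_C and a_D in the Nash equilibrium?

Expanding Chen's payoff: 285a_C + 2a_Da_C − 2a_C².
∂π/∂a_C = 285 + 2a_D − 4a_C = 0, so a_C = 71.25 + 0.5a_D.
Likewise for Díaz: a_D = 94 + (2/3)a_C.
Solving the two reaction functions simultaneously: (1 − (0.5)(2/3))a_C = 71.25 + 0.5·94, so (2/3)a_C = 118.25 and a_C = 177.375.
Then a_D = 94 + (2/3)·177.375 = 212.25.

177.375, 212.25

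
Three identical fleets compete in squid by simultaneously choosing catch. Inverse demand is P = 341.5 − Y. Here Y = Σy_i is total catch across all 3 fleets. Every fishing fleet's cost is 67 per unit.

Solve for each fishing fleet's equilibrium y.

68.625

A representative fishing fleet's profit is π_i = y_i(341.5 − Y) − 67y_i, with Y = y_i + Σ_{j≠i} y_j.
First-order condition: 274.5 − 2y_i − Σ_{j≠i} y_j = 0.
In a symmetric equilibrium every fishing fleet chooses the same y, so Σ_{j≠i} y_j = 2y. The condition becomes 274.5 − 4y = 0, giving y = 274.5/4 = 68.625.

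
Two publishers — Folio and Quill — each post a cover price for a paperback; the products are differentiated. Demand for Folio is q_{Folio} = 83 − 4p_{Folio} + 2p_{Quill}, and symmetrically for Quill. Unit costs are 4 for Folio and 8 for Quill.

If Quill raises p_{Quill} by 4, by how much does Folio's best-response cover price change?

Folio's profit: π = (p_{Folio} − 4)(83 − 4p_{Folio} + 2p_{Quill}).
∂π/∂p_{Folio} = 99 − 8p_{Folio} + 2p_{Quill} = 0 ⇒ p_{Folio} = 12.375 + 0.25p_{Quill}.
The reaction-function slope is 0.25, so a 4-unit rise in p_{Quill} moves p_{Folio} by 0.25 × 4 = 1. Folio's best response rises — the actions are strategic complements.

1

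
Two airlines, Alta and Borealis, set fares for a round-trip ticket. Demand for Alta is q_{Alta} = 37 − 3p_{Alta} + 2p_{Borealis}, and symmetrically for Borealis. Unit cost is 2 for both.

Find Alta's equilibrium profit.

Alta's profit: π = (p_{Alta} − 2)(37 − 3p_{Alta} + 2p_{Borealis}).
∂π/∂p_{Alta} = 43 − 6p_{Alta} + 2p_{Borealis} = 0 ⇒ p_{Alta} = 43/6 + (1/3)p_{Borealis}.
Setting p_{Alta} = p_{Borealis} in the reaction function: p_{Alta} = 43/6 + (1/3)p_{Alta}, so p_{Alta} = (43/6) / (2/3) = 10.75.
q_{Alta} = 37 − 3·10.75 + 2·10.75 = 26.25.
Profit = (10.75 − 2)·26.25 = 229.6875.

229.6875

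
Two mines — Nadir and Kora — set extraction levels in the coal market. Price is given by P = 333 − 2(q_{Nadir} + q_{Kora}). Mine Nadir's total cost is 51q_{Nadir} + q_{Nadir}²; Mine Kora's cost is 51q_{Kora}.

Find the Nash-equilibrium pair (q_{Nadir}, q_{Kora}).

Mine Nadir's profit: π = q_{Nadir}(333 − 2(q_{Nadir} + q_{Kora})) − 51q_{Nadir} − q_{Nadir}².
∂π/∂q_{Nadir} = 282 − 6q_{Nadir} − 2q_{Kora} = 0, so q_{Nadir} = 47 − (1/3)q_{Kora}.
For Kora: ∂π/∂q_{Kora} = 282 − 4q_{Kora} − 2q_{Nadir} = 0 ⇒ q_{Kora} = 70.5 − 0.5q_{Nadir}.
Plugging q_{Kora} into Nadir's best response: q_{Nadir} = 47 − (1/3)(70.5 − 0.5q_{Nadir}) ⇒ (5/6)q_{Nadir} = 23.5, so q_{Nadir} = 28.2.
Then q_{Kora} = 70.5 − 0.5·28.2 = 56.4.

28.2, 56.4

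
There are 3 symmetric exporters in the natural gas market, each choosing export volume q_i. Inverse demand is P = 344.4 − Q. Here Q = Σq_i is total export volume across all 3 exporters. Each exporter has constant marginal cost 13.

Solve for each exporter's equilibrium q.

A representative exporter's profit is π_i = q_i(344.4 − Q) − 13q_i, with Q = q_i + Σ_{j≠i} q_j.
First-order condition: 331.4 − 2q_i − Σ_{j≠i} q_j = 0.
In a symmetric equilibrium every exporter chooses the same q, so Σ_{j≠i} q_j = 2q. The condition becomes 331.4 − 4q = 0, giving q = 331.4/4 = 82.85.

82.85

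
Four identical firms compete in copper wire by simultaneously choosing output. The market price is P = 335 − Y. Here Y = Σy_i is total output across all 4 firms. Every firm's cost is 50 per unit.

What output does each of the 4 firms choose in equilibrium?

57

A representative firm's profit is π_i = y_i(335 − Y) − 50y_i, with Y = y_i + Σ_{j≠i} y_j.
First-order condition: 285 − 2y_i − Σ_{j≠i} y_j = 0.
In a symmetric equilibrium every firm chooses the same y, so Σ_{j≠i} y_j = 3y. The condition becomes 285 − 5y = 0, giving y = 285/5 = 57.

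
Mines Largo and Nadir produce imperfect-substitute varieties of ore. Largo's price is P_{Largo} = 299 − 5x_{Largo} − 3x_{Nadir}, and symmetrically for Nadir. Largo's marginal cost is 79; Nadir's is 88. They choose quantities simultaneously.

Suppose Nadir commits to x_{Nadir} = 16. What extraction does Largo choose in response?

17.2

Mine Largo's profit: π = x_{Largo}(299 − 5x_{Largo} − 3x_{Nadir}) − 79x_{Largo}.
∂π/∂x_{Largo} = 220 − 10x_{Largo} − 3x_{Nadir} = 0 ⇒ x_{Largo} = 22 − 0.3x_{Nadir}.
At x_{Nadir} = 16: x_{Largo} = 22 − 0.3·16 = 17.2.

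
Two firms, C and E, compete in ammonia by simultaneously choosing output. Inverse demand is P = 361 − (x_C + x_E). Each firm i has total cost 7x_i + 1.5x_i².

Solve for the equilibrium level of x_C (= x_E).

59

Firm C's profit: π = x_C(361 − (x_C + x_E)) − 7x_C − 1.5x_C².
∂π/∂x_C = 354 − 5x_C − x_E = 0, so x_C = 70.8 − 0.2x_E.
By symmetry x_E = x_C; substituting into the reaction function, 1.2x_C = 70.8 and x_C = 59.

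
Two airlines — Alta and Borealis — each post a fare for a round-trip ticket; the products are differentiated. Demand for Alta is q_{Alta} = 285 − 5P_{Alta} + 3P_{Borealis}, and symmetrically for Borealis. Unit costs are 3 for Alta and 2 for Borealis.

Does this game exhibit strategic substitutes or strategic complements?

strategic complements

Alta's profit: π = (P_{Alta} − 3)(285 − 5P_{Alta} + 3P_{Borealis}).
∂π/∂P_{Alta} = 300 − 10P_{Alta} + 3P_{Borealis} = 0 ⇒ P_{Alta} = 30 + 0.3P_{Borealis}.
The best-response slope dP_{Alta}/dP_{Borealis} = 0.3 > 0: the reaction function is upward-sloping, so the choices are strategic complements.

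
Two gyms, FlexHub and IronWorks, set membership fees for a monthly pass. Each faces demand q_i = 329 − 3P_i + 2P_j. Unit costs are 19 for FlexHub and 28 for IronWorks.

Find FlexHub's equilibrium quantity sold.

FlexHub's profit: π = (P_{FlexHub} − 19)(329 − 3P_{FlexHub} + 2P_{IronWorks}).
∂π/∂P_{FlexHub} = 386 − 6P_{FlexHub} + 2P_{IronWorks} = 0 ⇒ P_{FlexHub} = 193/3 + (1/3)P_{IronWorks}.
Similarly P_{IronWorks} = 413/6 + (1/3)P_{FlexHub}.
Substituting the second reaction function into the first: P_{FlexHub} = 193/3 + (1/3)(413/6 + (1/3)P_{FlexHub}), which gives (8/9)P_{FlexHub} = 1571/18 ⇒ P_{FlexHub} = 98.1875.
Then P_{IronWorks} = 413/6 + (1/3)·98.1875 = 101.5625.
q_{FlexHub} = 329 − 3·98.1875 + 2·101.5625 = 237.5625.

237.5625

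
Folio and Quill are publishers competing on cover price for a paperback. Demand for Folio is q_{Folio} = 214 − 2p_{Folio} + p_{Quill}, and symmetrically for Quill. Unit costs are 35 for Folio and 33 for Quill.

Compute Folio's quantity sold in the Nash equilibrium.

Folio's profit: π = (p_{Folio} − 35)(214 − 2p_{Folio} + p_{Quill}).
∂π/∂p_{Folio} = 284 − 4p_{Folio} + p_{Quill} = 0 ⇒ p_{Folio} = 71 + 0.25p_{Quill}.
Similarly p_{Quill} = 70 + 0.25p_{Folio}.
Substituting the second reaction function into the first: p_{Folio} = 71 + 0.25(70 + 0.25p_{Folio}), which gives 0.9375p_{Folio} = 88.5 ⇒ p_{Folio} = 94.4.
Then p_{Quill} = 70 + 0.25·94.4 = 93.6.
q_{Folio} = 214 − 2·94.4 + 93.6 = 118.8.

118.8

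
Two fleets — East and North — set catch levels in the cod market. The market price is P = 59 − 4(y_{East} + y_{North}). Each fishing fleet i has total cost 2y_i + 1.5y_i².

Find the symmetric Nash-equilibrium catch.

Fishing fleet East's profit: π = y_{East}(59 − 4(y_{East} + y_{North})) − 2y_{East} − 1.5y_{East}².
∂π/∂y_{East} = 57 − 11y_{East} − 4y_{North} = 0, so y_{East} = 57/11 − (4/11)y_{North}.
By symmetry y_{North} = y_{East}; substituting into the reaction function, (15/11)y_{East} = 57/11 and y_{East} = 3.8.

3.8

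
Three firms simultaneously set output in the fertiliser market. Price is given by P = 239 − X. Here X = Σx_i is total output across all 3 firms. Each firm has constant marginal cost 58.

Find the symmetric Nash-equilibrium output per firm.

A representative firm's profit is π_i = x_i(239 − X) − 58x_i, with X = x_i + Σ_{j≠i} x_j.
First-order condition: 181 − 2x_i − Σ_{j≠i} x_j = 0.
With identical firms, set every x_j = x: then 181 − 2x − 2x = 0, i.e. x = 181/4 = 45.25.

45.25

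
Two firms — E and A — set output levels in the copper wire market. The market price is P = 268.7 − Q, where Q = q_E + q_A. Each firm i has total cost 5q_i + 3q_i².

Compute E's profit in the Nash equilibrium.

3433.96

Firm E's profit: π = q_E(268.7 − (q_E + q_A)) − 5q_E − 3q_E².
∂π/∂q_E = 263.7 − 8q_E − q_A = 0, so q_E = 32.9625 − 0.125q_A.
By symmetry q_A = q_E; substituting into the reaction function, 1.125q_E = 32.9625 and q_E = 29.3.
Price P = 268.7 − 58.6 = 210.1.
E's profit: (210.1 − 5)·29.3 − 3(29.3)² = 3433.96.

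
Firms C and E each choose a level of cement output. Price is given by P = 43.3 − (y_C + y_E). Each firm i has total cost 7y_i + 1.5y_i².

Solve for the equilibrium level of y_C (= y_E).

Firm C's profit: π = y_C(43.3 − (y_C + y_E)) − 7y_C − 1.5y_C².
∂π/∂y_C = 36.3 − 5y_C − y_E = 0, so y_C = 7.26 − 0.2y_E.
Setting y_C = y_E in the reaction function: y_C = 7.26 − 0.2y_C, so y_C = 7.26 / 1.2 = 6.05.

6.05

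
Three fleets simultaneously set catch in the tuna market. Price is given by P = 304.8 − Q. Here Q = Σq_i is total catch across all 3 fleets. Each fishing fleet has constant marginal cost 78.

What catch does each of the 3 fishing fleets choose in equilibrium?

A representative fishing fleet's profit is π_i = q_i(304.8 − Q) − 78q_i, with Q = q_i + Σ_{j≠i} q_j.
First-order condition: 226.8 − 2q_i − Σ_{j≠i} q_j = 0.
Imposing symmetry (q_j = q for all j) turns Σ_{j≠i} q_j into 2q, so 226.8 = 4q and q = 56.7.

56.7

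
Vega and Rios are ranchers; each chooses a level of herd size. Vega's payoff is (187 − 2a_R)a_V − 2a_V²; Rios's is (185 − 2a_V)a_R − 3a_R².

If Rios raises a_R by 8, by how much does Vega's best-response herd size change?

Expanding Vega's payoff: 187a_V − 2a_Ra_V − 2a_V².
∂π/∂a_V = 187 − 2a_R − 4a_V = 0, so a_V = 46.75 − 0.5a_R.
The reaction-function slope is −0.5, so an 8-unit rise in a_R moves a_V by −0.5 × 8 = −4. Vega's best response falls — the actions are strategic substitutes.

-4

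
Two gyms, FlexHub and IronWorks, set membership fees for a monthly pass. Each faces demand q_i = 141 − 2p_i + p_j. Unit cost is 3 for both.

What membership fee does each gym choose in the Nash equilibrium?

49

FlexHub's profit: π = (p_{FlexHub} − 3)(141 − 2p_{FlexHub} + p_{IronWorks}).
∂π/∂p_{FlexHub} = 147 − 4p_{FlexHub} + p_{IronWorks} = 0 ⇒ p_{FlexHub} = 36.75 + 0.25p_{IronWorks}.
Setting p_{FlexHub} = p_{IronWorks} in the reaction function: p_{FlexHub} = 36.75 + 0.25p_{FlexHub}, so p_{FlexHub} = 36.75 / 0.75 = 49.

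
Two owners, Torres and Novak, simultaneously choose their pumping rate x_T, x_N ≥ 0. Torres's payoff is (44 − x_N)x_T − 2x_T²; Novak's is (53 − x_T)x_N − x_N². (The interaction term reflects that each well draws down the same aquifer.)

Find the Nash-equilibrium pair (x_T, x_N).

Expanding Torres's payoff: 44x_T − x_Nx_T − 2x_T².
∂π/∂x_T = 44 − x_N − 4x_T = 0, so x_T = 11 − 0.25x_N.
Likewise for Novak: x_N = 26.5 − 0.5x_T.
Plugging x_N into Torres's best response: x_T = 11 − 0.25(26.5 − 0.5x_T) ⇒ 0.875x_T = 4.375, so x_T = 5.
Then x_N = 26.5 − 0.5·5 = 24.

5, 24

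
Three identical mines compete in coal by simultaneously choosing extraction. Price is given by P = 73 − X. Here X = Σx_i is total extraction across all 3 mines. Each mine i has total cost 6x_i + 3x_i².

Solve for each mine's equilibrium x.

A representative mine's profit is π_i = x_i(73 − X) − 6x_i − 3x_i², with X = x_i + Σ_{j≠i} x_j.
First-order condition: 67 − 8x_i − Σ_{j≠i} x_j = 0.
In a symmetric equilibrium every mine chooses the same x, so Σ_{j≠i} x_j = 2x. The condition becomes 67 − 10x = 0, giving x = 67/10 = 6.7.

6.7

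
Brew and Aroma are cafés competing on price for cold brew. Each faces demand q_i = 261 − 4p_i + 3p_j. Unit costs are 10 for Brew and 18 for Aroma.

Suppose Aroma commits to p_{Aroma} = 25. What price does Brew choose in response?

Brew's profit: π = (p_{Brew} − 10)(261 − 4p_{Brew} + 3p_{Aroma}).
∂π/∂p_{Brew} = 301 − 8p_{Brew} + 3p_{Aroma} = 0 ⇒ p_{Brew} = 37.625 + 0.375p_{Aroma}.
At p_{Aroma} = 25: p_{Brew} = 37.625 + 0.375·25 = 47.

47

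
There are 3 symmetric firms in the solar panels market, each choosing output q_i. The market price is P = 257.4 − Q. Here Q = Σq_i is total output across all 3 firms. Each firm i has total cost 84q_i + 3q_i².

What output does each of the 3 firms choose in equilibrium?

A representative firm's profit is π_i = q_i(257.4 − Q) − 84q_i − 3q_i², with Q = q_i + Σ_{j≠i} q_j.
First-order condition: 173.4 − 8q_i − Σ_{j≠i} q_j = 0.
Imposing symmetry (q_j = q for all j) turns Σ_{j≠i} q_j into 2q, so 173.4 = 10q and q = 17.34.

17.34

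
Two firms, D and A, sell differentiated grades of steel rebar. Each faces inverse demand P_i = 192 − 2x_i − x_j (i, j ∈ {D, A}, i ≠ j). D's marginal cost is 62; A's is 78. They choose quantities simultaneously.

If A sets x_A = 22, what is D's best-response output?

27

Firm D's profit: π = x_D(192 − 2x_D − x_A) − 62x_D.
∂π/∂x_D = 130 − 4x_D − x_A = 0 ⇒ x_D = 32.5 − 0.25x_A.
At x_A = 22: x_D = 32.5 − 0.25·22 = 27.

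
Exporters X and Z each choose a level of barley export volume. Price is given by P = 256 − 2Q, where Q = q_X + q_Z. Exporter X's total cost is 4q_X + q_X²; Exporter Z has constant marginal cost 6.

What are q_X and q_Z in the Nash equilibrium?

25.4, 49.8

Exporter X's profit: π = q_X(256 − 2(q_X + q_Z)) − 4q_X − q_X².
∂π/∂q_X = 252 − 6q_X − 2q_Z = 0, so q_X = 42 − (1/3)q_Z.
For Z: ∂π/∂q_Z = 250 − 4q_Z − 2q_X = 0 ⇒ q_Z = 62.5 − 0.5q_X.
Solving the two reaction functions simultaneously: (1 − (−1/3)(−0.5))q_X = 42 − (1/3)·62.5, so (5/6)q_X = 127/6 and q_X = 25.4.
Then q_Z = 62.5 − 0.5·25.4 = 49.8.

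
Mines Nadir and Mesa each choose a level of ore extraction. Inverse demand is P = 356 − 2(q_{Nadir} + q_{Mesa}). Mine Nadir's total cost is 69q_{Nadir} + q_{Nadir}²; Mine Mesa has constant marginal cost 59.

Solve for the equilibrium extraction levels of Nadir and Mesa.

27.7, 60.4

Mine Nadir's profit: π = q_{Nadir}(356 − 2(q_{Nadir} + q_{Mesa})) − 69q_{Nadir} − q_{Nadir}².
∂π/∂q_{Nadir} = 287 − 6q_{Nadir} − 2q_{Mesa} = 0, so q_{Nadir} = 287/6 − (1/3)q_{Mesa}.
For Mesa: ∂π/∂q_{Mesa} = 297 − 4q_{Mesa} − 2q_{Nadir} = 0 ⇒ q_{Mesa} = 74.25 − 0.5q_{Nadir}.
Plugging q_{Mesa} into Nadir's best response: q_{Nadir} = 287/6 − (1/3)(74.25 − 0.5q_{Nadir}) ⇒ (5/6)q_{Nadir} = 277/12, so q_{Nadir} = 27.7.
Then q_{Mesa} = 74.25 − 0.5·27.7 = 60.4.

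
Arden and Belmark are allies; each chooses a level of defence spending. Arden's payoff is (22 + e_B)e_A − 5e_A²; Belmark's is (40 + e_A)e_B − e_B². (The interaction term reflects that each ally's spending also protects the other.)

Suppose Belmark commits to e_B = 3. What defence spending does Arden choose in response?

2.5

Expanding Arden's payoff: 22e_A + e_Be_A − 5e_A².
∂π/∂e_A = 22 + e_B − 10e_A = 0, so e_A = 2.2 + 0.1e_B.
At e_B = 3: e_A = 2.2 + 0.1·3 = 2.5.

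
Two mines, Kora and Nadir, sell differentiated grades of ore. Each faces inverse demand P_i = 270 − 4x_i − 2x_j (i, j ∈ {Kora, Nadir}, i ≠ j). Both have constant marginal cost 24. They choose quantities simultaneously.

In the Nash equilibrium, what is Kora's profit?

2420.64

Mine Kora's profit: π = x_{Kora}(270 − 4x_{Kora} − 2x_{Nadir}) − 24x_{Kora}.
∂π/∂x_{Kora} = 246 − 8x_{Kora} − 2x_{Nadir} = 0 ⇒ x_{Kora} = 30.75 − 0.25x_{Nadir}.
The game is symmetric, so in equilibrium x_{Nadir} = x_{Kora}: the reaction function gives 1.25x_{Kora} = 30.75, hence x_{Kora} = 24.6.
P_{Kora} = 270 − 4·24.6 − 2·24.6 = 122.4.
Profit = (122.4 − 24)·24.6 = 2420.64.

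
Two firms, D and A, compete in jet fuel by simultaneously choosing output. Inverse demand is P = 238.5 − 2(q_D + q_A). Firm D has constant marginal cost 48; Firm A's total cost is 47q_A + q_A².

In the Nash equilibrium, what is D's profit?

Firm D's profit: π = q_D(238.5 − 2(q_D + q_A)) − 48q_D.
∂π/∂q_D = 190.5 − 4q_D − 2q_A = 0, so q_D = 47.625 − 0.5q_A.
For A: ∂π/∂q_A = 191.5 − 6q_A − 2q_D = 0 ⇒ q_A = 383/12 − (1/3)q_D.
Plugging q_A into D's best response: q_D = 47.625 − 0.5(383/12 − (1/3)q_D) ⇒ (5/6)q_D = 95/3, so q_D = 38.
Then q_A = 383/12 − (1/3)·38 = 19.25.
Price P = 238.5 − 2·57.25 = 124.
D's profit: (124 − 48)·38 = 2888.

2888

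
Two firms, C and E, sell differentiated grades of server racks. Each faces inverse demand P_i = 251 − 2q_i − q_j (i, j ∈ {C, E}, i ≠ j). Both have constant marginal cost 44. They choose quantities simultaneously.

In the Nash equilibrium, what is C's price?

126.8

Firm C's profit: π = q_C(251 − 2q_C − q_E) − 44q_C.
∂π/∂q_C = 207 − 4q_C − q_E = 0 ⇒ q_C = 51.75 − 0.25q_E.
Setting q_C = q_E in the reaction function: q_C = 51.75 − 0.25q_C, so q_C = 51.75 / 1.25 = 41.4.
P_C = 251 − 2·41.4 − 41.4 = 126.8.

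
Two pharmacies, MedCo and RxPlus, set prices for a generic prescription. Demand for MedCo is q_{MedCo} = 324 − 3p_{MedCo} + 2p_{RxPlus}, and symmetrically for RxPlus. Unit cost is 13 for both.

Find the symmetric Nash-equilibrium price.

90.75

MedCo's profit: π = (p_{MedCo} − 13)(324 − 3p_{MedCo} + 2p_{RxPlus}).
∂π/∂p_{MedCo} = 363 − 6p_{MedCo} + 2p_{RxPlus} = 0 ⇒ p_{MedCo} = 60.5 + (1/3)p_{RxPlus}.
The game is symmetric, so in equilibrium p_{RxPlus} = p_{MedCo}: the reaction function gives (2/3)p_{MedCo} = 60.5, hence p_{MedCo} = 90.75.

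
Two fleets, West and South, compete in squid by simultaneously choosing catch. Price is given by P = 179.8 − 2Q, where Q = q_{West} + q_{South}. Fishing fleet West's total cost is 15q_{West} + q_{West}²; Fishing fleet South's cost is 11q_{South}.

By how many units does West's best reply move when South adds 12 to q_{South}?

Fishing fleet West's profit: π = q_{West}(179.8 − 2(q_{West} + q_{South})) − 15q_{West} − q_{West}².
∂π/∂q_{West} = 164.8 − 6q_{West} − 2q_{South} = 0, so q_{West} = 412/15 − (1/3)q_{South}.
The reaction-function slope is −1/3, so a 12-unit rise in q_{South} moves q_{West} by −1/3 × 12 = −4. West's best response falls — the actions are strategic substitutes.

-4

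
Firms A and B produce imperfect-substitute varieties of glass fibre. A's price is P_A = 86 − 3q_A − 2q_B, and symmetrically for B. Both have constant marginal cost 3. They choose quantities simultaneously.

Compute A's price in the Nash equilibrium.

Firm A's profit: π = q_A(86 − 3q_A − 2q_B) − 3q_A.
∂π/∂q_A = 83 − 6q_A − 2q_B = 0 ⇒ q_A = 83/6 − (1/3)q_B.
By symmetry q_B = q_A; substituting into the reaction function, (4/3)q_A = 83/6 and q_A = 10.375.
P_A = 86 − 3·10.375 − 2·10.375 = 34.125.

34.125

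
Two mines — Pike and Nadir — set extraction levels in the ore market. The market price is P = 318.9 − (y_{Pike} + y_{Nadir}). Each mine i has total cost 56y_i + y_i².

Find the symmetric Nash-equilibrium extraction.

52.58

Mine Pike's profit: π = y_{Pike}(318.9 − (y_{Pike} + y_{Nadir})) − 56y_{Pike} − y_{Pike}².
∂π/∂y_{Pike} = 262.9 − 4y_{Pike} − y_{Nadir} = 0, so y_{Pike} = 65.725 − 0.25y_{Nadir}.
By symmetry y_{Nadir} = y_{Pike}; substituting into the reaction function, 1.25y_{Pike} = 65.725 and y_{Pike} = 52.58.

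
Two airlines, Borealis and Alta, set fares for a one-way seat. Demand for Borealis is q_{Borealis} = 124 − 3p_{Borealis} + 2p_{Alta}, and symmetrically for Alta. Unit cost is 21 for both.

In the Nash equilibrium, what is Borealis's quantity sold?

77.25

Borealis's profit: π = (p_{Borealis} − 21)(124 − 3p_{Borealis} + 2p_{Alta}).
∂π/∂p_{Borealis} = 187 − 6p_{Borealis} + 2p_{Alta} = 0 ⇒ p_{Borealis} = 187/6 + (1/3)p_{Alta}.
By symmetry p_{Alta} = p_{Borealis}; substituting into the reaction function, (2/3)p_{Borealis} = 187/6 and p_{Borealis} = 46.75.
q_{Borealis} = 124 − 3·46.75 + 2·46.75 = 77.25.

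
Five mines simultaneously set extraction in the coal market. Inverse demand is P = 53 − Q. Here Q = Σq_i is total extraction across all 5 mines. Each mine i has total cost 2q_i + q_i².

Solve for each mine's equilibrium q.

6.375

A representative mine's profit is π_i = q_i(53 − Q) − 2q_i − q_i², with Q = q_i + Σ_{j≠i} q_j.
First-order condition: 51 − 4q_i − Σ_{j≠i} q_j = 0.
With identical mines, set every q_j = q: then 51 − 4q − 4q = 0, i.e. q = 51/8 = 6.375.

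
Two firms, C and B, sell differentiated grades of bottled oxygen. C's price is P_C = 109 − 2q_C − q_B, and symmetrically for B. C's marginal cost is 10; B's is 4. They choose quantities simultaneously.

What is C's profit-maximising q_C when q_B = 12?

Firm C's profit: π = q_C(109 − 2q_C − q_B) − 10q_C.
∂π/∂q_C = 99 − 4q_C − q_B = 0 ⇒ q_C = 24.75 − 0.25q_B.
At q_B = 12: q_C = 24.75 − 0.25·12 = 21.75.

21.75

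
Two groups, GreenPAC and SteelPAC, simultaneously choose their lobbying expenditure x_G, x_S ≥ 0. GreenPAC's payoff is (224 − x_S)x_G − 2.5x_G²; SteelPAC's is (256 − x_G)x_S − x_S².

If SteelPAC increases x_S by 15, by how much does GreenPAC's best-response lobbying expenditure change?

Expanding GreenPAC's payoff: 224x_G − x_Sx_G − 2.5x_G².
∂π/∂x_G = 224 − x_S − 5x_G = 0, so x_G = 44.8 − 0.2x_S.
The reaction-function slope is −0.2, so a 15-unit rise in x_S moves x_G by −0.2 × 15 = −3. GreenPAC's best response falls — the actions are strategic substitutes.

-3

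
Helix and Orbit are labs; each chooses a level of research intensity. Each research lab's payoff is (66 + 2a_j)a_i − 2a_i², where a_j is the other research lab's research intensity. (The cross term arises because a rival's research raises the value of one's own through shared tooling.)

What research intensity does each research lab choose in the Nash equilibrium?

33

Helix's payoff is (66 + 2a_O)a_H − 2a_H².
∂π/∂a_H = 66 + 2a_O − 4a_H = 0, so a_H = 16.5 + 0.5a_O.
By symmetry a_O = a_H; substituting into the reaction function, 0.5a_H = 16.5 and a_H = 33.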